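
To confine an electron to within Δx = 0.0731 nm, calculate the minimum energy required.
1.782 eV

Localizing a particle requires giving it sufficient momentum uncertainty:

1. From uncertainty principle: Δp ≥ ℏ/(2Δx)
   Δp_min = (1.055e-34 J·s) / (2 × 7.310e-11 m)
   Δp_min = 7.213e-25 kg·m/s

2. This momentum uncertainty corresponds to kinetic energy:
   KE ≈ (Δp)²/(2m) = (7.213e-25)²/(2 × 9.109e-31 kg)
   KE = 2.856e-19 J = 1.782 eV

Tighter localization requires more energy.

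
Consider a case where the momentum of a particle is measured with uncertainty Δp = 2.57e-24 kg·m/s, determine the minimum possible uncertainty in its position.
20.517 pm

Using the Heisenberg uncertainty principle:
ΔxΔp ≥ ℏ/2

The minimum uncertainty in position is:
Δx_min = ℏ/(2Δp)
Δx_min = (1.055e-34 J·s) / (2 × 2.570e-24 kg·m/s)
Δx_min = 2.052e-11 m = 20.517 pm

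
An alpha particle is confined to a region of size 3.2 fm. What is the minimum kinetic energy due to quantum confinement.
127.520 keV

Using the uncertainty principle:

1. Position uncertainty: Δx ≈ 3.200e-15 m
2. Minimum momentum uncertainty: Δp = ℏ/(2Δx) = 1.648e-20 kg·m/s
3. Minimum kinetic energy:
   KE = (Δp)²/(2m) = (1.648e-20)²/(2 × 6.645e-27 kg)
   KE = 2.043e-14 J = 127.520 keV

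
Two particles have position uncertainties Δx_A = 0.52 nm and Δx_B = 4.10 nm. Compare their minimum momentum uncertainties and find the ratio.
Particle A has the larger minimum momentum uncertainty, by a factor of 7.88.

For each particle, the minimum momentum uncertainty is Δp_min = ℏ/(2Δx):

Particle A: Δp_A = ℏ/(2×5.200e-10 m) = 1.014e-25 kg·m/s
Particle B: Δp_B = ℏ/(2×4.100e-09 m) = 1.286e-26 kg·m/s

Ratio: Δp_A/Δp_B = 7.88

Since Δp_min ∝ 1/Δx, the particle with smaller position uncertainty (A) has larger momentum uncertainty.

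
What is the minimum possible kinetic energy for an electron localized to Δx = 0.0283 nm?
11.893 eV

Localizing a particle requires giving it sufficient momentum uncertainty:

1. From uncertainty principle: Δp ≥ ℏ/(2Δx)
   Δp_min = (1.055e-34 J·s) / (2 × 2.830e-11 m)
   Δp_min = 1.863e-24 kg·m/s

2. This momentum uncertainty corresponds to kinetic energy:
   KE ≈ (Δp)²/(2m) = (1.863e-24)²/(2 × 9.109e-31 kg)
   KE = 1.905e-18 J = 11.893 eV

Tighter localization requires more energy.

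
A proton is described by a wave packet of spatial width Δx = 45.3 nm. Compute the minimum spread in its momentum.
1.164 × 10^-27 kg·m/s

For a wave packet, the spatial width Δx and momentum spread Δp are related by the uncertainty principle:
ΔxΔp ≥ ℏ/2

The minimum momentum spread is:
Δp_min = ℏ/(2Δx)
Δp_min = (1.055e-34 J·s) / (2 × 4.530e-08 m)
Δp_min = 1.164e-27 kg·m/s

A wave packet cannot have both a well-defined position and well-defined momentum.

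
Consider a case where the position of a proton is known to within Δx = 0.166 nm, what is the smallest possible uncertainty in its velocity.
189.907 m/s

Using the Heisenberg uncertainty principle and Δp = mΔv:
ΔxΔp ≥ ℏ/2
Δx(mΔv) ≥ ℏ/2

The minimum uncertainty in velocity is:
Δv_min = ℏ/(2mΔx)
Δv_min = (1.055e-34 J·s) / (2 × 1.673e-27 kg × 1.660e-10 m)
Δv_min = 1.899e+02 m/s = 189.907 m/s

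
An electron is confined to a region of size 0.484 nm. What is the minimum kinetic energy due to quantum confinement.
40.660 meV

Using the uncertainty principle:

1. Position uncertainty: Δx ≈ 4.840e-10 m
2. Minimum momentum uncertainty: Δp = ℏ/(2Δx) = 1.089e-25 kg·m/s
3. Minimum kinetic energy:
   KE = (Δp)²/(2m) = (1.089e-25)²/(2 × 9.109e-31 kg)
   KE = 6.515e-21 J = 40.660 meV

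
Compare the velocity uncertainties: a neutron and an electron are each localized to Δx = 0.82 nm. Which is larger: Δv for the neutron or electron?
The electron has the larger minimum velocity uncertainty, by a ratio of 1838.7.

For both particles, Δp_min = ℏ/(2Δx) = 6.430e-26 kg·m/s (same for both).

The velocity uncertainty is Δv = Δp/m:
- neutron: Δv = 6.430e-26 / 1.675e-27 = 3.839e+01 m/s = 38.392 m/s
- electron: Δv = 6.430e-26 / 9.109e-31 = 7.059e+04 m/s = 70.590 km/s

Ratio: 7.059e+04 / 3.839e+01 = 1838.7

The lighter particle has larger velocity uncertainty because Δv ∝ 1/m.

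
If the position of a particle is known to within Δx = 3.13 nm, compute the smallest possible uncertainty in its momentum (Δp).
1.685 × 10^-26 kg·m/s

Using the Heisenberg uncertainty principle:
ΔxΔp ≥ ℏ/2

The minimum uncertainty in momentum is:
Δp_min = ℏ/(2Δx)
Δp_min = (1.055e-34 J·s) / (2 × 3.130e-09 m)
Δp_min = 1.685e-26 kg·m/s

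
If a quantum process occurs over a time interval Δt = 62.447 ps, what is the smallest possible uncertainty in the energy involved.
5.270 μeV

Using the energy-time uncertainty principle:
ΔEΔt ≥ ℏ/2

The minimum uncertainty in energy is:
ΔE_min = ℏ/(2Δt)
ΔE_min = (1.055e-34 J·s) / (2 × 6.245e-11 s)
ΔE_min = 8.444e-25 J = 5.270 μeV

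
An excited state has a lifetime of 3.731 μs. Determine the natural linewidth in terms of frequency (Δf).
21.329 kHz

Using the energy-time uncertainty principle and E = hf:
ΔEΔt ≥ ℏ/2
hΔf·Δt ≥ ℏ/2

The minimum frequency uncertainty is:
Δf = ℏ/(2hτ) = 1/(4πτ)
Δf = 1/(4π × 3.731e-06 s)
Δf = 2.133e+04 Hz = 21.329 kHz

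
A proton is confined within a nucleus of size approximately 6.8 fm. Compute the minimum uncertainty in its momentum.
7.754 × 10^-21 kg·m/s

Using the Heisenberg uncertainty principle:
ΔxΔp ≥ ℏ/2

With Δx ≈ L = 6.800e-15 m (the confinement size):
Δp_min = ℏ/(2Δx)
Δp_min = (1.055e-34 J·s) / (2 × 6.800e-15 m)
Δp_min = 7.754e-21 kg·m/s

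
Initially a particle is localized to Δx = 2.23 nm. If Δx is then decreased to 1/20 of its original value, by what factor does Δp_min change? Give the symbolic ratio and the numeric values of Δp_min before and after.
Original Δp_min = 2.365 × 10^-26 kg·m/s; new Δp'_min = 4.729 × 10^-25 kg·m/s; ratio Δp'_min/Δp_min = 20.

From the uncertainty principle ΔxΔp ≥ ℏ/2, the minimum momentum uncertainty is Δp_min = ℏ/(2Δx).

Original (Δx = 2.23 nm = 2.230e-09 m):
Δp_min = (1.055e-34 J·s)/(2 × 2.230e-09 m) = 2.365e-26 kg·m/s

When Δx → (1/20)Δx:
Δp'_min = ℏ/(2 × (1/20)Δx) = 20 × ℏ/(2Δx) = 20 × Δp_min
Δp'_min = 20 × 2.365e-26 kg·m/s = 4.729e-25 kg·m/s

Since Δp_min ∝ 1/Δx, when Δx is decreased to 1/20 of its original value, Δp_min increases to 20 times its original value.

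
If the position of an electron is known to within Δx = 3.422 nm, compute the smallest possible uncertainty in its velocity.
16.915 km/s

Using the Heisenberg uncertainty principle and Δp = mΔv:
ΔxΔp ≥ ℏ/2
Δx(mΔv) ≥ ℏ/2

The minimum uncertainty in velocity is:
Δv_min = ℏ/(2mΔx)
Δv_min = (1.055e-34 J·s) / (2 × 9.109e-31 kg × 3.422e-09 m)
Δv_min = 1.692e+04 m/s = 16.915 km/s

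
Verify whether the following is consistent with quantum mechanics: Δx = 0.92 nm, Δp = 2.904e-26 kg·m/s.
No, it violates the uncertainty principle (impossible measurement).

Calculate the product ΔxΔp:
ΔxΔp = (9.200e-10 m) × (2.904e-26 kg·m/s)
ΔxΔp = 2.672e-35 J·s

Compare to the minimum allowed value ℏ/2:
ℏ/2 = 5.273e-35 J·s

Since ΔxΔp = 2.672e-35 J·s < 5.273e-35 J·s = ℏ/2,
the measurement violates the uncertainty principle.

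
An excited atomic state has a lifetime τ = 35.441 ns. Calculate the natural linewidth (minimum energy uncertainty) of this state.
9.286 neV

Using the energy-time uncertainty principle:
ΔEΔt ≥ ℏ/2

The lifetime τ represents the time uncertainty Δt.
The natural linewidth (minimum energy uncertainty) is:

ΔE = ℏ/(2τ)
ΔE = (1.055e-34 J·s) / (2 × 3.544e-08 s)
ΔE = 1.488e-27 J = 9.286 neV

This natural linewidth limits the precision of spectroscopic measurements.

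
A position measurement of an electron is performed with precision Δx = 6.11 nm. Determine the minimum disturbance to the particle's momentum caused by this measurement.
8.630 × 10^-27 kg·m/s

The uncertainty principle implies that measuring position disturbs momentum:
ΔxΔp ≥ ℏ/2

When we measure position with precision Δx, we necessarily introduce a momentum uncertainty:
Δp ≥ ℏ/(2Δx)
Δp_min = (1.055e-34 J·s) / (2 × 6.110e-09 m)
Δp_min = 8.630e-27 kg·m/s

The more precisely we measure position, the greater the momentum disturbance.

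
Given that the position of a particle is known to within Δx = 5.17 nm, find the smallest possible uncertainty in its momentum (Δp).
1.020 × 10^-26 kg·m/s

Using the Heisenberg uncertainty principle:
ΔxΔp ≥ ℏ/2

The minimum uncertainty in momentum is:
Δp_min = ℏ/(2Δx)
Δp_min = (1.055e-34 J·s) / (2 × 5.170e-09 m)
Δp_min = 1.020e-26 kg·m/s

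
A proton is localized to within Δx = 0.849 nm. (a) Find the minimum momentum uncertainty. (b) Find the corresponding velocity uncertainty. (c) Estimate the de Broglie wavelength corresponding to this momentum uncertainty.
(a) Δp_min = 6.211 × 10^-26 kg·m/s
(b) Δv_min = 37.131 m/s
(c) λ_dB = 10.669 nm

Step-by-step:

(a) From the uncertainty principle:
Δp_min = ℏ/(2Δx) = (1.055e-34 J·s)/(2 × 8.490e-10 m) = 6.211e-26 kg·m/s

(b) The velocity uncertainty:
Δv = Δp/m = (6.211e-26 kg·m/s)/(1.673e-27 kg) = 3.713e+01 m/s = 37.131 m/s

(c) The de Broglie wavelength for this momentum:
λ = h/p = (6.626e-34 J·s)/(6.211e-26 kg·m/s) = 1.067e-08 m = 10.669 nm

Note: The de Broglie wavelength is comparable to the localization size, as expected from wave-particle duality.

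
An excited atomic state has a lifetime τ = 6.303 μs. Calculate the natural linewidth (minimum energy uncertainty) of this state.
52.214 peV

Using the energy-time uncertainty principle:
ΔEΔt ≥ ℏ/2

The lifetime τ represents the time uncertainty Δt.
The natural linewidth (minimum energy uncertainty) is:

ΔE = ℏ/(2τ)
ΔE = (1.055e-34 J·s) / (2 × 6.303e-06 s)
ΔE = 8.366e-30 J = 52.214 peV

This natural linewidth limits the precision of spectroscopic measurements.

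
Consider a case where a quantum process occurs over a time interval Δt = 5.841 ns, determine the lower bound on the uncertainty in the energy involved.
56.344 neV

Using the energy-time uncertainty principle:
ΔEΔt ≥ ℏ/2

The minimum uncertainty in energy is:
ΔE_min = ℏ/(2Δt)
ΔE_min = (1.055e-34 J·s) / (2 × 5.841e-09 s)
ΔE_min = 9.027e-27 J = 56.344 neV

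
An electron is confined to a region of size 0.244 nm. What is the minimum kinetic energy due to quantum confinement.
159.986 meV

Using the uncertainty principle:

1. Position uncertainty: Δx ≈ 2.440e-10 m
2. Minimum momentum uncertainty: Δp = ℏ/(2Δx) = 2.161e-25 kg·m/s
3. Minimum kinetic energy:
   KE = (Δp)²/(2m) = (2.161e-25)²/(2 × 9.109e-31 kg)
   KE = 2.563e-20 J = 159.986 meV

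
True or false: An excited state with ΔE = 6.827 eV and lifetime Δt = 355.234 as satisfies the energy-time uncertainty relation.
Yes, it satisfies the uncertainty relation.

Calculate the product ΔEΔt:
ΔE = 6.827 eV = 1.094e-18 J
ΔEΔt = (1.094e-18 J) × (3.552e-16 s)
ΔEΔt = 3.886e-34 J·s

Compare to the minimum allowed value ℏ/2:
ℏ/2 = 5.273e-35 J·s

Since ΔEΔt = 3.886e-34 J·s ≥ 5.273e-35 J·s = ℏ/2,
this satisfies the uncertainty relation.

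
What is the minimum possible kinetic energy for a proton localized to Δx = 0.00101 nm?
5.085 eV

Localizing a particle requires giving it sufficient momentum uncertainty:

1. From uncertainty principle: Δp ≥ ℏ/(2Δx)
   Δp_min = (1.055e-34 J·s) / (2 × 1.010e-12 m)
   Δp_min = 5.221e-23 kg·m/s

2. This momentum uncertainty corresponds to kinetic energy:
   KE ≈ (Δp)²/(2m) = (5.221e-23)²/(2 × 1.673e-27 kg)
   KE = 8.147e-19 J = 5.085 eV

Tighter localization requires more energy.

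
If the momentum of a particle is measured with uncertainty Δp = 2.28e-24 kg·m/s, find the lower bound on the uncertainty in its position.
23.127 pm

Using the Heisenberg uncertainty principle:
ΔxΔp ≥ ℏ/2

The minimum uncertainty in position is:
Δx_min = ℏ/(2Δp)
Δx_min = (1.055e-34 J·s) / (2 × 2.280e-24 kg·m/s)
Δx_min = 2.313e-11 m = 23.127 pm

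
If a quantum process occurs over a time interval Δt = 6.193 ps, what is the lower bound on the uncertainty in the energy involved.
53.142 μeV

Using the energy-time uncertainty principle:
ΔEΔt ≥ ℏ/2

The minimum uncertainty in energy is:
ΔE_min = ℏ/(2Δt)
ΔE_min = (1.055e-34 J·s) / (2 × 6.193e-12 s)
ΔE_min = 8.514e-24 J = 53.142 μeV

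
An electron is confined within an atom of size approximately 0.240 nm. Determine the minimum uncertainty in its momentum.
2.197 × 10^-25 kg·m/s

Using the Heisenberg uncertainty principle:
ΔxΔp ≥ ℏ/2

With Δx ≈ L = 2.400e-10 m (the confinement size):
Δp_min = ℏ/(2Δx)
Δp_min = (1.055e-34 J·s) / (2 × 2.400e-10 m)
Δp_min = 2.197e-25 kg·m/s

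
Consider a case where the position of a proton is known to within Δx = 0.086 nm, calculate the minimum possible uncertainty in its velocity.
366.564 m/s

Using the Heisenberg uncertainty principle and Δp = mΔv:
ΔxΔp ≥ ℏ/2
Δx(mΔv) ≥ ℏ/2

The minimum uncertainty in velocity is:
Δv_min = ℏ/(2mΔx)
Δv_min = (1.055e-34 J·s) / (2 × 1.673e-27 kg × 8.600e-11 m)
Δv_min = 3.666e+02 m/s = 366.564 m/s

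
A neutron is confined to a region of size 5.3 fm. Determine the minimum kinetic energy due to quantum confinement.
184.418 keV

Using the uncertainty principle:

1. Position uncertainty: Δx ≈ 5.300e-15 m
2. Minimum momentum uncertainty: Δp = ℏ/(2Δx) = 9.949e-21 kg·m/s
3. Minimum kinetic energy:
   KE = (Δp)²/(2m) = (9.949e-21)²/(2 × 1.675e-27 kg)
   KE = 2.955e-14 J = 184.418 keV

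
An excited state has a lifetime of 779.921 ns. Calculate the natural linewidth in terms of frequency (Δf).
102.033 kHz

Using the energy-time uncertainty principle and E = hf:
ΔEΔt ≥ ℏ/2
hΔf·Δt ≥ ℏ/2

The minimum frequency uncertainty is:
Δf = ℏ/(2hτ) = 1/(4πτ)
Δf = 1/(4π × 7.799e-07 s)
Δf = 1.020e+05 Hz = 102.033 kHz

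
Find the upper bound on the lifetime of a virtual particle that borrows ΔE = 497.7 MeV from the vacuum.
6.613 × 10^-25 s

Using the energy-time uncertainty principle:
ΔEΔt ≥ ℏ/2

For a virtual particle borrowing energy ΔE, the maximum lifetime is:
Δt_max = ℏ/(2ΔE)

Converting energy:
ΔE = 497.7 MeV = 7.974e-11 J

Δt_max = (1.055e-34 J·s) / (2 × 7.974e-11 J)
Δt_max = 6.613e-25 s = 6.613 × 10^-25 s

Virtual particles with higher borrowed energy exist for shorter times.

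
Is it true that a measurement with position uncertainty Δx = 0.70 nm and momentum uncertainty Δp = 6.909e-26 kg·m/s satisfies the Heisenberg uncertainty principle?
No, it violates the uncertainty principle (impossible measurement).

Calculate the product ΔxΔp:
ΔxΔp = (7.000e-10 m) × (6.909e-26 kg·m/s)
ΔxΔp = 4.836e-35 J·s

Compare to the minimum allowed value ℏ/2:
ℏ/2 = 5.273e-35 J·s

Since ΔxΔp = 4.836e-35 J·s < 5.273e-35 J·s = ℏ/2,
the measurement violates the uncertainty principle.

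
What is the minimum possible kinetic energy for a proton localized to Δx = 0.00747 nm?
92.964 meV

Localizing a particle requires giving it sufficient momentum uncertainty:

1. From uncertainty principle: Δp ≥ ℏ/(2Δx)
   Δp_min = (1.055e-34 J·s) / (2 × 7.470e-12 m)
   Δp_min = 7.059e-24 kg·m/s

2. This momentum uncertainty corresponds to kinetic energy:
   KE ≈ (Δp)²/(2m) = (7.059e-24)²/(2 × 1.673e-27 kg)
   KE = 1.489e-20 J = 92.964 meV

Tighter localization requires more energy.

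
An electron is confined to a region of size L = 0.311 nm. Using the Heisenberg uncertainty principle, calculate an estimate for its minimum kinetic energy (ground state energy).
98.479 meV

Using the uncertainty principle to estimate ground state energy:

1. The position uncertainty is approximately the confinement size:
   Δx ≈ L = 3.110e-10 m

2. From ΔxΔp ≥ ℏ/2, the minimum momentum uncertainty is:
   Δp ≈ ℏ/(2L) = 1.695e-25 kg·m/s

3. The kinetic energy is approximately:
   KE ≈ (Δp)²/(2m) = (1.695e-25)²/(2 × 9.109e-31 kg)
   KE ≈ 1.578e-20 J = 98.479 meV

This is an order-of-magnitude estimate of the ground state energy.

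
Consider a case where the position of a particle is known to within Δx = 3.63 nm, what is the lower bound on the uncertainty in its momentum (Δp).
1.453 × 10^-26 kg·m/s

Using the Heisenberg uncertainty principle:
ΔxΔp ≥ ℏ/2

The minimum uncertainty in momentum is:
Δp_min = ℏ/(2Δx)
Δp_min = (1.055e-34 J·s) / (2 × 3.630e-09 m)
Δp_min = 1.453e-26 kg·m/s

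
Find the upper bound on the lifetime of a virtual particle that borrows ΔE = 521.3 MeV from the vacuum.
6.313 × 10^-25 s

Using the energy-time uncertainty principle:
ΔEΔt ≥ ℏ/2

For a virtual particle borrowing energy ΔE, the maximum lifetime is:
Δt_max = ℏ/(2ΔE)

Converting energy:
ΔE = 521.3 MeV = 8.352e-11 J

Δt_max = (1.055e-34 J·s) / (2 × 8.352e-11 J)
Δt_max = 6.313e-25 s = 6.313 × 10^-25 s

Virtual particles with higher borrowed energy exist for shorter times.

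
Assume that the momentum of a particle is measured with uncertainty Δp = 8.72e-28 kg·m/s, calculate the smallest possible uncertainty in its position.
60.469 nm

Using the Heisenberg uncertainty principle:
ΔxΔp ≥ ℏ/2

The minimum uncertainty in position is:
Δx_min = ℏ/(2Δp)
Δx_min = (1.055e-34 J·s) / (2 × 8.720e-28 kg·m/s)
Δx_min = 6.047e-08 m = 60.469 nm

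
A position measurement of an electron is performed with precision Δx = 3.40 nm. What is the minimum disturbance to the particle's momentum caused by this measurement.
1.551 × 10^-26 kg·m/s

The uncertainty principle implies that measuring position disturbs momentum:
ΔxΔp ≥ ℏ/2

When we measure position with precision Δx, we necessarily introduce a momentum uncertainty:
Δp ≥ ℏ/(2Δx)
Δp_min = (1.055e-34 J·s) / (2 × 3.400e-09 m)
Δp_min = 1.551e-26 kg·m/s

The more precisely we measure position, the greater the momentum disturbance.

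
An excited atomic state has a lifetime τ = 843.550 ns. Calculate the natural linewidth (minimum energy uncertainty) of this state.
390.144 peV

Using the energy-time uncertainty principle:
ΔEΔt ≥ ℏ/2

The lifetime τ represents the time uncertainty Δt.
The natural linewidth (minimum energy uncertainty) is:

ΔE = ℏ/(2τ)
ΔE = (1.055e-34 J·s) / (2 × 8.435e-07 s)
ΔE = 6.251e-29 J = 390.144 peV

This natural linewidth limits the precision of spectroscopic measurements.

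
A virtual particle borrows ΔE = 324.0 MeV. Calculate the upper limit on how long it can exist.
1.016 ys

Using the energy-time uncertainty principle:
ΔEΔt ≥ ℏ/2

For a virtual particle borrowing energy ΔE, the maximum lifetime is:
Δt_max = ℏ/(2ΔE)

Converting energy:
ΔE = 324.0 MeV = 5.191e-11 J

Δt_max = (1.055e-34 J·s) / (2 × 5.191e-11 J)
Δt_max = 1.016e-24 s = 1.016 ys

Virtual particles with higher borrowed energy exist for shorter times.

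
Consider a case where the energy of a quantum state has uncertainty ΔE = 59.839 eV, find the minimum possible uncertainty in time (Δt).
5.500 as

Using the energy-time uncertainty principle:
ΔEΔt ≥ ℏ/2

The minimum uncertainty in time is:
Δt_min = ℏ/(2ΔE)
Δt_min = (1.055e-34 J·s) / (2 × 9.587e-18 J)
Δt_min = 5.500e-18 s = 5.500 as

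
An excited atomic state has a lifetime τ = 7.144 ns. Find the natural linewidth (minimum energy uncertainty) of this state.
46.067 neV

Using the energy-time uncertainty principle:
ΔEΔt ≥ ℏ/2

The lifetime τ represents the time uncertainty Δt.
The natural linewidth (minimum energy uncertainty) is:

ΔE = ℏ/(2τ)
ΔE = (1.055e-34 J·s) / (2 × 7.144e-09 s)
ΔE = 7.381e-27 J = 46.067 neV

This natural linewidth limits the precision of spectroscopic measurements.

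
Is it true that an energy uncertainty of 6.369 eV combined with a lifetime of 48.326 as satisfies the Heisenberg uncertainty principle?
No, it violates the uncertainty relation.

Calculate the product ΔEΔt:
ΔE = 6.369 eV = 1.020e-18 J
ΔEΔt = (1.020e-18 J) × (4.833e-17 s)
ΔEΔt = 4.931e-35 J·s

Compare to the minimum allowed value ℏ/2:
ℏ/2 = 5.273e-35 J·s

Since ΔEΔt = 4.931e-35 J·s < 5.273e-35 J·s = ℏ/2,
this violates the uncertainty relation.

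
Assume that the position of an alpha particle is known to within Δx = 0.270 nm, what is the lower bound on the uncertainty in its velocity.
29.391 m/s

Using the Heisenberg uncertainty principle and Δp = mΔv:
ΔxΔp ≥ ℏ/2
Δx(mΔv) ≥ ℏ/2

The minimum uncertainty in velocity is:
Δv_min = ℏ/(2mΔx)
Δv_min = (1.055e-34 J·s) / (2 × 6.645e-27 kg × 2.700e-10 m)
Δv_min = 2.939e+01 m/s = 29.391 m/s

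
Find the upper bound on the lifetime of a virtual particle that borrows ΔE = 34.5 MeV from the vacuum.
9.539 ys

Using the energy-time uncertainty principle:
ΔEΔt ≥ ℏ/2

For a virtual particle borrowing energy ΔE, the maximum lifetime is:
Δt_max = ℏ/(2ΔE)

Converting energy:
ΔE = 34.5 MeV = 5.528e-12 J

Δt_max = (1.055e-34 J·s) / (2 × 5.528e-12 J)
Δt_max = 9.539e-24 s = 9.539 ys

Virtual particles with higher borrowed energy exist for shorter times.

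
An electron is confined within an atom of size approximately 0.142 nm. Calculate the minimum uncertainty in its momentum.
3.713 × 10^-25 kg·m/s

Using the Heisenberg uncertainty principle:
ΔxΔp ≥ ℏ/2

With Δx ≈ L = 1.420e-10 m (the confinement size):
Δp_min = ℏ/(2Δx)
Δp_min = (1.055e-34 J·s) / (2 × 1.420e-10 m)
Δp_min = 3.713e-25 kg·m/s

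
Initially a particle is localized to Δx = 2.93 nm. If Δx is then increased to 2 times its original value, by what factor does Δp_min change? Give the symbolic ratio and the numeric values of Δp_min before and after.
Original Δp_min = 1.800 × 10^-26 kg·m/s; new Δp'_min = 8.998 × 10^-27 kg·m/s; ratio Δp'_min/Δp_min = 1/2.

From the uncertainty principle ΔxΔp ≥ ℏ/2, the minimum momentum uncertainty is Δp_min = ℏ/(2Δx).

Original (Δx = 2.93 nm = 2.930e-09 m):
Δp_min = (1.055e-34 J·s)/(2 × 2.930e-09 m) = 1.800e-26 kg·m/s

When Δx → 2Δx:
Δp'_min = ℏ/(2 × 2Δx) = (1/2) × ℏ/(2Δx) = (1/2) × Δp_min
Δp'_min = 1/2 × 1.800e-26 kg·m/s = 8.998e-27 kg·m/s

Since Δp_min ∝ 1/Δx, when Δx is increased to 2 times its original value, Δp_min decreases to 1/2 of its original value.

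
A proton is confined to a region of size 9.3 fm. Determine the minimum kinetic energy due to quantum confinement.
59.977 keV

Using the uncertainty principle:

1. Position uncertainty: Δx ≈ 9.300e-15 m
2. Minimum momentum uncertainty: Δp = ℏ/(2Δx) = 5.670e-21 kg·m/s
3. Minimum kinetic energy:
   KE = (Δp)²/(2m) = (5.670e-21)²/(2 × 1.673e-27 kg)
   KE = 9.609e-15 J = 59.977 keV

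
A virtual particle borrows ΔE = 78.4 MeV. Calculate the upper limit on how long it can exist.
4.198 ys

Using the energy-time uncertainty principle:
ΔEΔt ≥ ℏ/2

For a virtual particle borrowing energy ΔE, the maximum lifetime is:
Δt_max = ℏ/(2ΔE)

Converting energy:
ΔE = 78.4 MeV = 1.256e-11 J

Δt_max = (1.055e-34 J·s) / (2 × 1.256e-11 J)
Δt_max = 4.198e-24 s = 4.198 ys

Virtual particles with higher borrowed energy exist for shorter times.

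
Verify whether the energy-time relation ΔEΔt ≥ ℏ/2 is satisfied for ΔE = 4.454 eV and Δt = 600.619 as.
Yes, it satisfies the uncertainty relation.

Calculate the product ΔEΔt:
ΔE = 4.454 eV = 7.136e-19 J
ΔEΔt = (7.136e-19 J) × (6.006e-16 s)
ΔEΔt = 4.286e-34 J·s

Compare to the minimum allowed value ℏ/2:
ℏ/2 = 5.273e-35 J·s

Since ΔEΔt = 4.286e-34 J·s ≥ 5.273e-35 J·s = ℏ/2,
this satisfies the uncertainty relation.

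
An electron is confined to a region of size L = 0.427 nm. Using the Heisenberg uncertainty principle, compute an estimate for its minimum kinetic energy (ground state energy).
52.240 meV

Using the uncertainty principle to estimate ground state energy:

1. The position uncertainty is approximately the confinement size:
   Δx ≈ L = 4.270e-10 m

2. From ΔxΔp ≥ ℏ/2, the minimum momentum uncertainty is:
   Δp ≈ ℏ/(2L) = 1.235e-25 kg·m/s

3. The kinetic energy is approximately:
   KE ≈ (Δp)²/(2m) = (1.235e-25)²/(2 × 9.109e-31 kg)
   KE ≈ 8.370e-21 J = 52.240 meV

This is an order-of-magnitude estimate of the ground state energy.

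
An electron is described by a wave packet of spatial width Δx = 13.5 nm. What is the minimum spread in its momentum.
3.906 × 10^-27 kg·m/s

For a wave packet, the spatial width Δx and momentum spread Δp are related by the uncertainty principle:
ΔxΔp ≥ ℏ/2

The minimum momentum spread is:
Δp_min = ℏ/(2Δx)
Δp_min = (1.055e-34 J·s) / (2 × 1.350e-08 m)
Δp_min = 3.906e-27 kg·m/s

A wave packet cannot have both a well-defined position and well-defined momentum.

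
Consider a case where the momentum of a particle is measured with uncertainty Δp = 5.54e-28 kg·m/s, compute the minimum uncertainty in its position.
95.178 nm

Using the Heisenberg uncertainty principle:
ΔxΔp ≥ ℏ/2

The minimum uncertainty in position is:
Δx_min = ℏ/(2Δp)
Δx_min = (1.055e-34 J·s) / (2 × 5.540e-28 kg·m/s)
Δx_min = 9.518e-08 m = 95.178 nm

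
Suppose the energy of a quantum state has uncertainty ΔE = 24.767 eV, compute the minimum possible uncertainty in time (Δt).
13.288 as

Using the energy-time uncertainty principle:
ΔEΔt ≥ ℏ/2

The minimum uncertainty in time is:
Δt_min = ℏ/(2ΔE)
Δt_min = (1.055e-34 J·s) / (2 × 3.968e-18 J)
Δt_min = 1.329e-17 s = 13.288 as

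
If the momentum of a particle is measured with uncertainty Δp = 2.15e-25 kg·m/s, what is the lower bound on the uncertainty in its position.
245.249 pm

Using the Heisenberg uncertainty principle:
ΔxΔp ≥ ℏ/2

The minimum uncertainty in position is:
Δx_min = ℏ/(2Δp)
Δx_min = (1.055e-34 J·s) / (2 × 2.150e-25 kg·m/s)
Δx_min = 2.452e-10 m = 245.249 pm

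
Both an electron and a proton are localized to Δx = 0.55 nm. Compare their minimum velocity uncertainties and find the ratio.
The electron has the larger minimum velocity uncertainty, by a ratio of 1836.2.

For both particles, Δp_min = ℏ/(2Δx) = 9.587e-26 kg·m/s (same for both).

The velocity uncertainty is Δv = Δp/m:
- electron: Δv = 9.587e-26 / 9.109e-31 = 1.052e+05 m/s = 105.243 km/s
- proton: Δv = 9.587e-26 / 1.673e-27 = 5.732e+01 m/s = 57.317 m/s

Ratio: 1.052e+05 / 5.732e+01 = 1836.2

The lighter particle has larger velocity uncertainty because Δv ∝ 1/m.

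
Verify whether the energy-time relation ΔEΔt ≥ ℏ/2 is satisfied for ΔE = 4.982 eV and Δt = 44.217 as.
No, it violates the uncertainty relation.

Calculate the product ΔEΔt:
ΔE = 4.982 eV = 7.982e-19 J
ΔEΔt = (7.982e-19 J) × (4.422e-17 s)
ΔEΔt = 3.529e-35 J·s

Compare to the minimum allowed value ℏ/2:
ℏ/2 = 5.273e-35 J·s

Since ΔEΔt = 3.529e-35 J·s < 5.273e-35 J·s = ℏ/2,
this violates the uncertainty relation.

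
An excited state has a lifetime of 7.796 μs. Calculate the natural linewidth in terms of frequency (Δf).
10.207 kHz

Using the energy-time uncertainty principle and E = hf:
ΔEΔt ≥ ℏ/2
hΔf·Δt ≥ ℏ/2

The minimum frequency uncertainty is:
Δf = ℏ/(2hτ) = 1/(4πτ)
Δf = 1/(4π × 7.796e-06 s)
Δf = 1.021e+04 Hz = 10.207 kHz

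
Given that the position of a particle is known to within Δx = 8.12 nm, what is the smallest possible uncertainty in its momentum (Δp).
6.494 × 10^-27 kg·m/s

Using the Heisenberg uncertainty principle:
ΔxΔp ≥ ℏ/2

The minimum uncertainty in momentum is:
Δp_min = ℏ/(2Δx)
Δp_min = (1.055e-34 J·s) / (2 × 8.120e-09 m)
Δp_min = 6.494e-27 kg·m/s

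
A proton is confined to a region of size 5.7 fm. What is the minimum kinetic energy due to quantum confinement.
159.663 keV

Using the uncertainty principle:

1. Position uncertainty: Δx ≈ 5.700e-15 m
2. Minimum momentum uncertainty: Δp = ℏ/(2Δx) = 9.251e-21 kg·m/s
3. Minimum kinetic energy:
   KE = (Δp)²/(2m) = (9.251e-21)²/(2 × 1.673e-27 kg)
   KE = 2.558e-14 J = 159.663 keV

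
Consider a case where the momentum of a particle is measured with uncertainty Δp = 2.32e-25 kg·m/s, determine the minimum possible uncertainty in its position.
227.278 pm

Using the Heisenberg uncertainty principle:
ΔxΔp ≥ ℏ/2

The minimum uncertainty in position is:
Δx_min = ℏ/(2Δp)
Δx_min = (1.055e-34 J·s) / (2 × 2.320e-25 kg·m/s)
Δx_min = 2.273e-10 m = 227.278 pm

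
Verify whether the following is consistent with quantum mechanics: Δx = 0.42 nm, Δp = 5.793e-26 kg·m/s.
No, it violates the uncertainty principle (impossible measurement).

Calculate the product ΔxΔp:
ΔxΔp = (4.200e-10 m) × (5.793e-26 kg·m/s)
ΔxΔp = 2.433e-35 J·s

Compare to the minimum allowed value ℏ/2:
ℏ/2 = 5.273e-35 J·s

Since ΔxΔp = 2.433e-35 J·s < 5.273e-35 J·s = ℏ/2,
the measurement violates the uncertainty principle.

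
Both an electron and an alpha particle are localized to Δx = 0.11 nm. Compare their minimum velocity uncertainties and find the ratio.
The electron has the larger minimum velocity uncertainty, by a ratio of 7294.3.

For both particles, Δp_min = ℏ/(2Δx) = 4.794e-25 kg·m/s (same for both).

The velocity uncertainty is Δv = Δp/m:
- electron: Δv = 4.794e-25 / 9.109e-31 = 5.262e+05 m/s = 526.217 km/s
- alpha particle: Δv = 4.794e-25 / 6.645e-27 = 7.214e+01 m/s = 72.141 m/s

Ratio: 5.262e+05 / 7.214e+01 = 7294.3

The lighter particle has larger velocity uncertainty because Δv ∝ 1/m.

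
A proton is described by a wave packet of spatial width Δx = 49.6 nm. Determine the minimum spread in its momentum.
1.063 × 10^-27 kg·m/s

For a wave packet, the spatial width Δx and momentum spread Δp are related by the uncertainty principle:
ΔxΔp ≥ ℏ/2

The minimum momentum spread is:
Δp_min = ℏ/(2Δx)
Δp_min = (1.055e-34 J·s) / (2 × 4.960e-08 m)
Δp_min = 1.063e-27 kg·m/s

A wave packet cannot have both a well-defined position and well-defined momentum.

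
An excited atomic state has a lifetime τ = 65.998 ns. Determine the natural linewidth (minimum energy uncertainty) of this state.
4.987 neV

Using the energy-time uncertainty principle:
ΔEΔt ≥ ℏ/2

The lifetime τ represents the time uncertainty Δt.
The natural linewidth (minimum energy uncertainty) is:

ΔE = ℏ/(2τ)
ΔE = (1.055e-34 J·s) / (2 × 6.600e-08 s)
ΔE = 7.989e-28 J = 4.987 neV

This natural linewidth limits the precision of spectroscopic measurements.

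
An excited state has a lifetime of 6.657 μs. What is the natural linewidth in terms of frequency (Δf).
11.954 kHz

Using the energy-time uncertainty principle and E = hf:
ΔEΔt ≥ ℏ/2
hΔf·Δt ≥ ℏ/2

The minimum frequency uncertainty is:
Δf = ℏ/(2hτ) = 1/(4πτ)
Δf = 1/(4π × 6.657e-06 s)
Δf = 1.195e+04 Hz = 11.954 kHz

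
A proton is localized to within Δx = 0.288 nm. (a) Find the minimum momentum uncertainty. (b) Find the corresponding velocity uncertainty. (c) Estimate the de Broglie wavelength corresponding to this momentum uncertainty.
(a) Δp_min = 1.831 × 10^-25 kg·m/s
(b) Δv_min = 109.460 m/s
(c) λ_dB = 3.619 nm

Step-by-step:

(a) From the uncertainty principle:
Δp_min = ℏ/(2Δx) = (1.055e-34 J·s)/(2 × 2.880e-10 m) = 1.831e-25 kg·m/s

(b) The velocity uncertainty:
Δv = Δp/m = (1.831e-25 kg·m/s)/(1.673e-27 kg) = 1.095e+02 m/s = 109.460 m/s

(c) The de Broglie wavelength for this momentum:
λ = h/p = (6.626e-34 J·s)/(1.831e-25 kg·m/s) = 3.619e-09 m = 3.619 nm

Note: The de Broglie wavelength is comparable to the localization size, as expected from wave-particle duality.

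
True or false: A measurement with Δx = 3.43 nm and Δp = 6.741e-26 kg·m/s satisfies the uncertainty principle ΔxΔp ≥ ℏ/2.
Yes, it satisfies the uncertainty principle.

Calculate the product ΔxΔp:
ΔxΔp = (3.430e-09 m) × (6.741e-26 kg·m/s)
ΔxΔp = 2.312e-34 J·s

Compare to the minimum allowed value ℏ/2:
ℏ/2 = 5.273e-35 J·s

Since ΔxΔp = 2.312e-34 J·s ≥ 5.273e-35 J·s = ℏ/2,
the measurement satisfies the uncertainty principle.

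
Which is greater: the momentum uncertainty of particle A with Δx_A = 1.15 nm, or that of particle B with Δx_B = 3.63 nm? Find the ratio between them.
Particle A has the larger minimum momentum uncertainty, by a factor of 3.16.

For each particle, the minimum momentum uncertainty is Δp_min = ℏ/(2Δx):

Particle A: Δp_A = ℏ/(2×1.150e-09 m) = 4.585e-26 kg·m/s
Particle B: Δp_B = ℏ/(2×3.630e-09 m) = 1.453e-26 kg·m/s

Ratio: Δp_A/Δp_B = 3.16

Since Δp_min ∝ 1/Δx, the particle with smaller position uncertainty (A) has larger momentum uncertainty.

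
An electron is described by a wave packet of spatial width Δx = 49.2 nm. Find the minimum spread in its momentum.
1.072 × 10^-27 kg·m/s

For a wave packet, the spatial width Δx and momentum spread Δp are related by the uncertainty principle:
ΔxΔp ≥ ℏ/2

The minimum momentum spread is:
Δp_min = ℏ/(2Δx)
Δp_min = (1.055e-34 J·s) / (2 × 4.920e-08 m)
Δp_min = 1.072e-27 kg·m/s

A wave packet cannot have both a well-defined position and well-defined momentum.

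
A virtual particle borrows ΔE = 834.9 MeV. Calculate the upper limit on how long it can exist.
3.942 × 10^-25 s

Using the energy-time uncertainty principle:
ΔEΔt ≥ ℏ/2

For a virtual particle borrowing energy ΔE, the maximum lifetime is:
Δt_max = ℏ/(2ΔE)

Converting energy:
ΔE = 834.9 MeV = 1.338e-10 J

Δt_max = (1.055e-34 J·s) / (2 × 1.338e-10 J)
Δt_max = 3.942e-25 s = 3.942 × 10^-25 s

Virtual particles with higher borrowed energy exist for shorter times.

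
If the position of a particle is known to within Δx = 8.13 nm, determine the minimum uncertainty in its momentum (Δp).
6.486 × 10^-27 kg·m/s

Using the Heisenberg uncertainty principle:
ΔxΔp ≥ ℏ/2

The minimum uncertainty in momentum is:
Δp_min = ℏ/(2Δx)
Δp_min = (1.055e-34 J·s) / (2 × 8.130e-09 m)
Δp_min = 6.486e-27 kg·m/s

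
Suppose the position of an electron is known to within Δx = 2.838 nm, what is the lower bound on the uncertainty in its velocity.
20.396 km/s

Using the Heisenberg uncertainty principle and Δp = mΔv:
ΔxΔp ≥ ℏ/2
Δx(mΔv) ≥ ℏ/2

The minimum uncertainty in velocity is:
Δv_min = ℏ/(2mΔx)
Δv_min = (1.055e-34 J·s) / (2 × 9.109e-31 kg × 2.838e-09 m)
Δv_min = 2.040e+04 m/s = 20.396 km/s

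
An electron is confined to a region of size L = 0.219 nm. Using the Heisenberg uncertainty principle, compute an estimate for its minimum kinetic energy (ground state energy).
198.598 meV

Using the uncertainty principle to estimate ground state energy:

1. The position uncertainty is approximately the confinement size:
   Δx ≈ L = 2.190e-10 m

2. From ΔxΔp ≥ ℏ/2, the minimum momentum uncertainty is:
   Δp ≈ ℏ/(2L) = 2.408e-25 kg·m/s

3. The kinetic energy is approximately:
   KE ≈ (Δp)²/(2m) = (2.408e-25)²/(2 × 9.109e-31 kg)
   KE ≈ 3.182e-20 J = 198.598 meV

This is an order-of-magnitude estimate of the ground state energy.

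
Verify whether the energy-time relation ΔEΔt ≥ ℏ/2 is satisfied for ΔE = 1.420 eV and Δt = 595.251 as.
Yes, it satisfies the uncertainty relation.

Calculate the product ΔEΔt:
ΔE = 1.420 eV = 2.275e-19 J
ΔEΔt = (2.275e-19 J) × (5.953e-16 s)
ΔEΔt = 1.354e-34 J·s

Compare to the minimum allowed value ℏ/2:
ℏ/2 = 5.273e-35 J·s

Since ΔEΔt = 1.354e-34 J·s ≥ 5.273e-35 J·s = ℏ/2,
this satisfies the uncertainty relation.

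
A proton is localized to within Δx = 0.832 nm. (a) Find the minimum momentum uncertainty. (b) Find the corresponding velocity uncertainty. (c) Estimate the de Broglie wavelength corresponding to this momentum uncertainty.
(a) Δp_min = 6.338 × 10^-26 kg·m/s
(b) Δv_min = 37.890 m/s
(c) λ_dB = 10.455 nm

Step-by-step:

(a) From the uncertainty principle:
Δp_min = ℏ/(2Δx) = (1.055e-34 J·s)/(2 × 8.320e-10 m) = 6.338e-26 kg·m/s

(b) The velocity uncertainty:
Δv = Δp/m = (6.338e-26 kg·m/s)/(1.673e-27 kg) = 3.789e+01 m/s = 37.890 m/s

(c) The de Broglie wavelength for this momentum:
λ = h/p = (6.626e-34 J·s)/(6.338e-26 kg·m/s) = 1.046e-08 m = 10.455 nm

Note: The de Broglie wavelength is comparable to the localization size, as expected from wave-particle duality.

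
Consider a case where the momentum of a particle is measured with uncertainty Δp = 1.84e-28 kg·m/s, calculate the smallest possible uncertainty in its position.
286.568 nm

Using the Heisenberg uncertainty principle:
ΔxΔp ≥ ℏ/2

The minimum uncertainty in position is:
Δx_min = ℏ/(2Δp)
Δx_min = (1.055e-34 J·s) / (2 × 1.840e-28 kg·m/s)
Δx_min = 2.866e-07 m = 286.568 nm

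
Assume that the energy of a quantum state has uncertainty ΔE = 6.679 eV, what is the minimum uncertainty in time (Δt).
49.275 as

Using the energy-time uncertainty principle:
ΔEΔt ≥ ℏ/2

The minimum uncertainty in time is:
Δt_min = ℏ/(2ΔE)
Δt_min = (1.055e-34 J·s) / (2 × 1.070e-18 J)
Δt_min = 4.927e-17 s = 49.275 as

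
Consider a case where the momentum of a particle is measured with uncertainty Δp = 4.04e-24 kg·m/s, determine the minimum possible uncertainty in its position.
13.052 pm

Using the Heisenberg uncertainty principle:
ΔxΔp ≥ ℏ/2

The minimum uncertainty in position is:
Δx_min = ℏ/(2Δp)
Δx_min = (1.055e-34 J·s) / (2 × 4.040e-24 kg·m/s)
Δx_min = 1.305e-11 m = 13.052 pm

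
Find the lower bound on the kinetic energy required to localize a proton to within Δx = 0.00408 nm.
311.626 meV

Localizing a particle requires giving it sufficient momentum uncertainty:

1. From uncertainty principle: Δp ≥ ℏ/(2Δx)
   Δp_min = (1.055e-34 J·s) / (2 × 4.080e-12 m)
   Δp_min = 1.292e-23 kg·m/s

2. This momentum uncertainty corresponds to kinetic energy:
   KE ≈ (Δp)²/(2m) = (1.292e-23)²/(2 × 1.673e-27 kg)
   KE = 4.993e-20 J = 311.626 meV

Tighter localization requires more energy.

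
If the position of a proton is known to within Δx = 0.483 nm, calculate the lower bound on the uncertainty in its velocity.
65.268 m/s

Using the Heisenberg uncertainty principle and Δp = mΔv:
ΔxΔp ≥ ℏ/2
Δx(mΔv) ≥ ℏ/2

The minimum uncertainty in velocity is:
Δv_min = ℏ/(2mΔx)
Δv_min = (1.055e-34 J·s) / (2 × 1.673e-27 kg × 4.830e-10 m)
Δv_min = 6.527e+01 m/s = 65.268 m/s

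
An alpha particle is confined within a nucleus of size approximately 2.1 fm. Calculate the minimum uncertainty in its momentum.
2.511 × 10^-20 kg·m/s

Using the Heisenberg uncertainty principle:
ΔxΔp ≥ ℏ/2

With Δx ≈ L = 2.100e-15 m (the confinement size):
Δp_min = ℏ/(2Δx)
Δp_min = (1.055e-34 J·s) / (2 × 2.100e-15 m)
Δp_min = 2.511e-20 kg·m/s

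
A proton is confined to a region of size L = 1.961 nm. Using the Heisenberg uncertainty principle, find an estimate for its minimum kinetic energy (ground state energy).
1.349 μeV

Using the uncertainty principle to estimate ground state energy:

1. The position uncertainty is approximately the confinement size:
   Δx ≈ L = 1.961e-09 m

2. From ΔxΔp ≥ ℏ/2, the minimum momentum uncertainty is:
   Δp ≈ ℏ/(2L) = 2.689e-26 kg·m/s

3. The kinetic energy is approximately:
   KE ≈ (Δp)²/(2m) = (2.689e-26)²/(2 × 1.673e-27 kg)
   KE ≈ 2.161e-25 J = 1.349 μeV

This is an order-of-magnitude estimate of the ground state energy.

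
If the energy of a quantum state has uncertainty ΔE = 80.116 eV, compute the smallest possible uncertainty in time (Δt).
4.108 as

Using the energy-time uncertainty principle:
ΔEΔt ≥ ℏ/2

The minimum uncertainty in time is:
Δt_min = ℏ/(2ΔE)
Δt_min = (1.055e-34 J·s) / (2 × 1.284e-17 J)
Δt_min = 4.108e-18 s = 4.108 as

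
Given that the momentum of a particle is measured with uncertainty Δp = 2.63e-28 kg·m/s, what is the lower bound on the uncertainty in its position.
200.489 nm

Using the Heisenberg uncertainty principle:
ΔxΔp ≥ ℏ/2

The minimum uncertainty in position is:
Δx_min = ℏ/(2Δp)
Δx_min = (1.055e-34 J·s) / (2 × 2.630e-28 kg·m/s)
Δx_min = 2.005e-07 m = 200.489 nm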